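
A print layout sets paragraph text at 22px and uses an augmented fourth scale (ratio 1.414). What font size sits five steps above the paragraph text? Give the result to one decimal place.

22.0 × 1.414⁵ = 22.0 × 5.65258 ≈ 124.36

124.4px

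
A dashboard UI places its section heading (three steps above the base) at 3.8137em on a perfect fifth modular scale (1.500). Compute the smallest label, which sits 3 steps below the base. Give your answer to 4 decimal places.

0.3348em

The gap is -3 − (3) = -6 steps, so the factor is 1.500^-6.
3.8137 ÷ 1.500⁶ = 3.8137 ÷ 11.39062 ≈ 0.3348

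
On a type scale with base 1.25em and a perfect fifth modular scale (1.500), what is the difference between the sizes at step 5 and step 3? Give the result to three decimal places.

Step 3: 1.25 × 1.500³ = 4.21875em
Step 5: 1.25 × 1.500⁵ = 9.49219em
Difference: 9.49219 − 4.21875 = 5.27344em

5.273em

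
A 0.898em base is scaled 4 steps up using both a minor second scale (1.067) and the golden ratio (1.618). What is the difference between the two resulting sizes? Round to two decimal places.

Minor second: 0.898 × 1.067⁴ = 1.1639em
Golden ratio: 0.898 × 1.618⁴ = 6.1545em
Difference: 6.1545 − 1.1639 = 4.9906em

4.99em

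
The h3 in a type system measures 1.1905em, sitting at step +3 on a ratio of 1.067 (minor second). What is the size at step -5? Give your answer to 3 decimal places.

0.709em

1.1905 ÷ 1.067⁸ = 1.1905 ÷ 1.68002 ≈ 0.709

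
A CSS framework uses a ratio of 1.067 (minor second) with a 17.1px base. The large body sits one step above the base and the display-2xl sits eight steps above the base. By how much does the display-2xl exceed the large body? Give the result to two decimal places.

10.48px

Step 1: 17.1 × 1.067 = 18.2457px
Step 8: 17.1 × 1.067⁸ = 28.7284px
Difference: 28.7284 − 18.2457 = 10.4827px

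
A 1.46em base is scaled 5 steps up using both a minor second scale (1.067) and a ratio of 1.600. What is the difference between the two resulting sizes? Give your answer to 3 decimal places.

Minor second: 1.46 × 1.067⁵ = 2.01918em
At 1.600: 1.46 × 1.600⁵ = 15.30921em
Difference: 15.30921 − 2.01918 = 13.29003em

13.290em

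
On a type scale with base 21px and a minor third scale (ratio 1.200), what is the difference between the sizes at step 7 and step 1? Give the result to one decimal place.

Step 1: 21.0 × 1.200 = 25.200px
Step 7: 21.0 × 1.200⁷ = 75.247px
Difference: 75.247 − 25.200 = 50.047px

50.0px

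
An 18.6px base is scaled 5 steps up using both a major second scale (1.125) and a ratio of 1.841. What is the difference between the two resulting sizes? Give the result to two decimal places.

359.83px

Major second: 18.6 × 1.125⁵ = 33.5178px
At 1.841: 18.6 × 1.841⁵ = 393.3525px
Difference: 393.3525 − 33.5178 = 359.8347px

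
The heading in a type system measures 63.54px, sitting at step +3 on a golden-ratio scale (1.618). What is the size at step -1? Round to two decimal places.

63.54 ÷ 1.618⁴ = 63.54 ÷ 6.85353 ≈ 9.271

9.27px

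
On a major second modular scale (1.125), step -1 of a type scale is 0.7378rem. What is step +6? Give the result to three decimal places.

1.683rem

Moving from step -1 to step +6 is 7 steps up, so multiply by r⁷.
0.7378 × 1.125⁷ = 0.7378 × 2.28070 ≈ 1.683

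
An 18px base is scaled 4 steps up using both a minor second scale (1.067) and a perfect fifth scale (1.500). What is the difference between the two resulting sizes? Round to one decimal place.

Minor second: 18.0 × 1.067⁴ = 23.331px
Perfect fifth: 18.0 × 1.500⁴ = 91.125px
Difference: 91.125 − 23.331 = 67.794px

67.8px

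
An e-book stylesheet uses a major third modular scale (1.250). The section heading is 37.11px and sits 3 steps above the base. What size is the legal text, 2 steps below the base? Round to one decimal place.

12.2px

37.11 ÷ 1.250⁵ = 37.11 ÷ 3.05176 ≈ 12.160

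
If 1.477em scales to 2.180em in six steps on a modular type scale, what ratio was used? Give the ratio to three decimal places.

1.067

The ratio satisfies 1.477 × r⁶ = 2.180, so r = (2.180 / 1.477)^(1/6).
r = 1.4760^(1/6) ≈ 1.0670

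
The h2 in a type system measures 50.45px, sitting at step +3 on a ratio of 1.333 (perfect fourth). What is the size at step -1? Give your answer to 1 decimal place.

16.0px

50.45 ÷ 1.333⁴ = 50.45 ÷ 3.15733 ≈ 15.979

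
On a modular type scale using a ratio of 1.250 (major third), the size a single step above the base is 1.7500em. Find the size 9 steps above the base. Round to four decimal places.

The gap is 9 − (1) = 8 steps, so the factor is 1.250^8.
1.7500 × 1.250⁸ = 1.7500 × 5.96046 ≈ 10.4308

10.4308em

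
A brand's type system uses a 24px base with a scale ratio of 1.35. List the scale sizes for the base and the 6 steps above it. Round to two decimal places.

Step 0: 24px
Step 1: 24.0 × 1.35 = 32.40
Step 2: 24.0 × 1.35² = 43.74
Step 3: 24.0 × 1.35³ = 59.05
Step 4: 24.0 × 1.35⁴ = 79.72
Step 5: 24.0 × 1.35⁵ = 107.62
Step 6: 24.0 × 1.35⁶ = 145.28

24.00px, 32.40px, 43.74px, 59.05px, 79.72px, 107.62px, 145.28px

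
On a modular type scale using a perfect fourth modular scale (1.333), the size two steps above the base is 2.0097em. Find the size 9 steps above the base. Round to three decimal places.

15.029em

2.0097 × 1.333⁷ = 2.0097 × 7.47844 ≈ 15.029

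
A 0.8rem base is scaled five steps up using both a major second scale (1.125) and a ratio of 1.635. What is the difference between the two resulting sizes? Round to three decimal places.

7.906rem

Major second: 0.8 × 1.125⁵ = 1.44163rem
At 1.635: 0.8 × 1.635⁵ = 9.34714rem
Difference: 9.34714 − 1.44163 = 7.90551rem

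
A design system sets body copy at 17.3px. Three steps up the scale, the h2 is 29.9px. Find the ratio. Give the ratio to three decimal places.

1.200

r³ = 29.9 / 17.3, so r = (29.9/17.3)^(1/3).
r = 1.7283^(1/3) ≈ 1.2001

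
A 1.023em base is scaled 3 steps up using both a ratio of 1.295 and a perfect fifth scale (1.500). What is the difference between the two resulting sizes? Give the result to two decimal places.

1.23em

At 1.295: 1.023 × 1.295³ = 2.2217em
Perfect fifth: 1.023 × 1.500³ = 3.4526em
Difference: 3.4526 − 2.2217 = 1.2309em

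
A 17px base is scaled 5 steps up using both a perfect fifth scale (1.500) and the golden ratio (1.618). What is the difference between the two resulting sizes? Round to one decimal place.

59.4px

Perfect fifth: 17.0 × 1.500⁵ = 129.094px
Golden ratio: 17.0 × 1.618⁵ = 188.513px
Difference: 188.513 − 129.094 = 59.419px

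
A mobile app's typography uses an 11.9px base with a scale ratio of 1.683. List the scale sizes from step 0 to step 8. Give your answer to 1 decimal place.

11.9px, 20.0px, 33.7px, 56.7px, 95.5px, 160.7px, 270.4px, 455.1px, 766.0px

Step 0: 11.9px
Step 1: 11.9 × 1.683 = 20.0
Step 2: 11.9 × 1.683² = 33.7
Step 3: 11.9 × 1.683³ = 56.7
Step 4: 11.9 × 1.683⁴ = 95.5
Step 5: 11.9 × 1.683⁵ = 160.7
Step 6: 11.9 × 1.683⁶ = 270.4
Step 7: 11.9 × 1.683⁷ = 455.1
Step 8: 11.9 × 1.683⁸ = 766.0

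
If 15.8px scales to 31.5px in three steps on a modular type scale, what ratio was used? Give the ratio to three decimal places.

The ratio satisfies 15.8 × r³ = 31.5, so r = (31.5 / 15.8)^(1/3).
r = 1.9937^(1/3) ≈ 1.2586

1.259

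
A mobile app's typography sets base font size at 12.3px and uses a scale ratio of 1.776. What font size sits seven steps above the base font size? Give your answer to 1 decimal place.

685.5px

A modular type scale is a geometric sequence: sizeₙ = base × rⁿ.
12.3 × 1.776⁷ = 12.3 × 55.73150 ≈ 685.50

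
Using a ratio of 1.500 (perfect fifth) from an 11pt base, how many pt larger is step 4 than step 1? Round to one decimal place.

Step 1: 11.0 × 1.500 = 16.500pt
Step 4: 11.0 × 1.500⁴ = 55.688pt
Difference: 55.688 − 16.500 = 39.188pt

39.2pt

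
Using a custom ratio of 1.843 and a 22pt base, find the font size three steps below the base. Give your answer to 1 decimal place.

3.5pt

22.0 ÷ 1.843³ = 22.0 ÷ 6.26002 ≈ 3.51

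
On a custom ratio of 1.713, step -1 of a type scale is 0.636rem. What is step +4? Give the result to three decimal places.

The gap is 4 − (-1) = 5 steps, so the factor is 1.713^5.
0.636 × 1.713⁵ = 0.636 × 14.74982 ≈ 9.381

9.381rem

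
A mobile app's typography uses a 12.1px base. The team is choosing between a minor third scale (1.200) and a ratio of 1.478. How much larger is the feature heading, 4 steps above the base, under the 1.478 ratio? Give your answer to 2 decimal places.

Minor third: 12.1 × 1.200⁴ = 25.0906px
At 1.478: 12.1 × 1.478⁴ = 57.7408px
Difference: 57.7408 − 25.0906 = 32.6502px

32.65px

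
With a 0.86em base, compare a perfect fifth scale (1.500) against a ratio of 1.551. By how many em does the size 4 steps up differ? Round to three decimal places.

Perfect fifth: 0.86 × 1.500⁴ = 4.35375em
At 1.551: 0.86 × 1.551⁴ = 4.97675em
Difference: 4.97675 − 4.35375 = 0.62300em

0.623em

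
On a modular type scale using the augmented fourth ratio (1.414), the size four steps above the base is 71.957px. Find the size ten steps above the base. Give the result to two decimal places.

71.957 × 1.414⁶ = 71.957 × 7.99275 ≈ 575.135

575.13px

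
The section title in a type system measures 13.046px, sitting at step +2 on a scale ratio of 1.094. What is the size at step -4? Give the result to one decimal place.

7.6px

Moving from step +2 to step -4 is 6 steps down, so divide by r⁶.
13.046 ÷ 1.094⁶ = 13.046 ÷ 1.71437 ≈ 7.610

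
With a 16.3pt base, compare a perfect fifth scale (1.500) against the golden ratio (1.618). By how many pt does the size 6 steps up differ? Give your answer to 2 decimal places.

106.79pt

Perfect fifth: 16.3 × 1.500⁶ = 185.6672pt
Golden ratio: 16.3 × 1.618⁶ = 292.4548pt
Difference: 292.4548 − 185.6672 = 106.7876pt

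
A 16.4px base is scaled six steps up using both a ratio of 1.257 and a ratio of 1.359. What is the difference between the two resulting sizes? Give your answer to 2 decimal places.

38.62px

At 1.257: 16.4 × 1.257⁶ = 64.6927px
At 1.359: 16.4 × 1.359⁶ = 103.3143px
Difference: 103.3143 − 64.6927 = 38.6216px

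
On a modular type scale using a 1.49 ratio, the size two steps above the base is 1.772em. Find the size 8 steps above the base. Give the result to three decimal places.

1.772 × 1.49⁶ = 1.772 × 10.94253 ≈ 19.390

19.390em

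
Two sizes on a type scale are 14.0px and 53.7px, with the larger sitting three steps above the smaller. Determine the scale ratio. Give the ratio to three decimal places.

1.565

r³ = 53.7 / 14.0, so r = (53.7/14.0)^(1/3).
r = 3.8357^(1/3) ≈ 1.5654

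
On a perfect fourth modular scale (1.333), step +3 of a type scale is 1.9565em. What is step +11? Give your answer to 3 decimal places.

19.504em

The gap is 11 − (3) = 8 steps, so the factor is 1.333^8.
1.9565 × 1.333⁸ = 1.9565 × 9.96876 ≈ 19.504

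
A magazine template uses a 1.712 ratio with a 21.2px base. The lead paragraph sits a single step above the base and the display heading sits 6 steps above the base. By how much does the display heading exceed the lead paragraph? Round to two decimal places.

Step 1: 21.2 × 1.712 = 36.2944px
Step 6: 21.2 × 1.712⁶ = 533.7752px
Difference: 533.7752 − 36.2944 = 497.4808px

497.48px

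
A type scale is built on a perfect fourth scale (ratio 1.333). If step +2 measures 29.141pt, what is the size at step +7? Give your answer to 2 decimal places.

29.141 × 1.333⁵ = 29.141 × 4.20873 ≈ 122.647

122.65pt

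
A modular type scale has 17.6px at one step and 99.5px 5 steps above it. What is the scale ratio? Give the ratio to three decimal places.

The ratio satisfies 17.6 × r⁵ = 99.5, so r = (99.5 / 17.6)^(1/5).
r = 5.6534^(1/5) ≈ 1.4140

1.414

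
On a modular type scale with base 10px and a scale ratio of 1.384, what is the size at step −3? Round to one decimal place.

A modular type scale is a geometric sequence: sizeₙ = base × rⁿ.
10.0 ÷ 1.384³ = 10.0 ÷ 2.65099 ≈ 3.77

3.8px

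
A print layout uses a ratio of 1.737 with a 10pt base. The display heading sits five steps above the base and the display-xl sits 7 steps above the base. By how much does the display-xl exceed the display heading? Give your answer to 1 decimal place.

Step 5: 10.0 × 1.737⁵ = 158.124pt
Step 7: 10.0 × 1.737⁷ = 477.088pt
Difference: 477.088 − 158.124 = 318.964pt

319.0pt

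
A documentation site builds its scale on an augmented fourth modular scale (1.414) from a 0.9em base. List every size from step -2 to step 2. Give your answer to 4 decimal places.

Step -2: 0.9 ÷ 1.414² = 0.4501
Step -1: 0.9 ÷ 1.414 = 0.6365
Step 0: 0.9em
Step 1: 0.9 × 1.414 = 1.2726
Step 2: 0.9 × 1.414² = 1.7995

0.4501em, 0.6365em, 0.9000em, 1.2726em, 1.7995em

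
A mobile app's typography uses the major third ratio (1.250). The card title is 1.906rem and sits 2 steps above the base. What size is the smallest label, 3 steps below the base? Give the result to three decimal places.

Moving from step +2 to step -3 is 5 steps down, so divide by r⁵.
1.906 ÷ 1.250⁵ = 1.906 ÷ 3.05176 ≈ 0.625

0.625rem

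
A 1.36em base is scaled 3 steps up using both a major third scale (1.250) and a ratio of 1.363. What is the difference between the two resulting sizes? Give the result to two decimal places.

Major third: 1.36 × 1.250³ = 2.6562em
At 1.363: 1.36 × 1.363³ = 3.4437em
Difference: 3.4437 − 2.6562 = 0.7875em

0.79em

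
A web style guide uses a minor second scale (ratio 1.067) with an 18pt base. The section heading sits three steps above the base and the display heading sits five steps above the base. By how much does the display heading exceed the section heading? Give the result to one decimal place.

Step 3: 18.0 × 1.067³ = 21.866pt
Step 5: 18.0 × 1.067⁵ = 24.894pt
Difference: 24.894 − 21.866 = 3.028pt

3.0pt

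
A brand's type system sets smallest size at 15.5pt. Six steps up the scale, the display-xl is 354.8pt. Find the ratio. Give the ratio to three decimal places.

1.685

The ratio satisfies 15.5 × r⁶ = 354.8, so r = (354.8 / 15.5)^(1/6).
r = 22.8903^(1/6) ≈ 1.6850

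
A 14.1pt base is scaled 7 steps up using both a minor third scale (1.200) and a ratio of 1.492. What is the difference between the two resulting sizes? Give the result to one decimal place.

Minor third: 14.1 × 1.200⁷ = 50.523pt
At 1.492: 14.1 × 1.492⁷ = 232.060pt
Difference: 232.060 − 50.523 = 181.537pt

181.5pt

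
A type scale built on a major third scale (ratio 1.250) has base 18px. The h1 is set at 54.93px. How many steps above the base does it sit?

1.250ⁿ = 54.93 / 18 = 3.0517
n = ln(3.0517) / ln(1.250) = 1.1157 / 0.2231 ≈ 5.00

5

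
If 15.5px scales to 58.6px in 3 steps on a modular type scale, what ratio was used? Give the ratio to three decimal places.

r³ = 58.6 / 15.5, so r = (58.6/15.5)^(1/3).
r = 3.7806^(1/3) ≈ 1.5578

1.558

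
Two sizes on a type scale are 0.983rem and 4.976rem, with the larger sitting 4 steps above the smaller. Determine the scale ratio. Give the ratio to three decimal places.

r⁴ = 4.976 / 0.983, so r = (4.976/0.983)^(1/4).
r = 5.0621^(1/4) ≈ 1.5000

1.500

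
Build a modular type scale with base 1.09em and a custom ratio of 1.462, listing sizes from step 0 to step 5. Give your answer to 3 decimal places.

1.090em, 1.594em, 2.330em, 3.406em, 4.980em, 7.281em

Step 0: 1.09em
Step 1: 1.09 × 1.462 = 1.594
Step 2: 1.09 × 1.462² = 2.330
Step 3: 1.09 × 1.462³ = 3.406
Step 4: 1.09 × 1.462⁴ = 4.980
Step 5: 1.09 × 1.462⁵ = 7.281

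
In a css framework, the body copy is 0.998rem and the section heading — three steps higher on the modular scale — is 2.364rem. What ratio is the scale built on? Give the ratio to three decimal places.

The ratio satisfies 0.998 × r³ = 2.364, so r = (2.364 / 0.998)^(1/3).
r = 2.3687^(1/3) ≈ 1.3330

1.333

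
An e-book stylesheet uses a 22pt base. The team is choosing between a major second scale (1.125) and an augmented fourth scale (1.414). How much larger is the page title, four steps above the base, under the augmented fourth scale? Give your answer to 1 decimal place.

Major second: 22.0 × 1.125⁴ = 35.240pt
Augmented fourth: 22.0 × 1.414⁴ = 87.947pt
Difference: 87.947 − 35.240 = 52.707pt

52.7pt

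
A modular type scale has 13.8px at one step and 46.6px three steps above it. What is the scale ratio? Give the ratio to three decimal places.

The ratio satisfies 13.8 × r³ = 46.6, so r = (46.6 / 13.8)^(1/3).
r = 3.3768^(1/3) ≈ 1.5003

1.500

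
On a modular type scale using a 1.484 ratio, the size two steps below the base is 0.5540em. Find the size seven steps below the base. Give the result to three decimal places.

The gap is -7 − (-2) = -5 steps, so the factor is 1.484^-5.
0.5540 ÷ 1.484⁵ = 0.5540 ÷ 7.19730 ≈ 0.077

0.077em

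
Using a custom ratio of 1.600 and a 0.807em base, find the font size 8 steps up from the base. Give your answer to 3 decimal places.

34.660em

Every step multiplies by the scale ratio.
0.807 × 1.600⁸ = 0.807 × 42.94967 ≈ 34.660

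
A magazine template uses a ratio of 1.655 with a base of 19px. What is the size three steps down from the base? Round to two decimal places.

4.19px

Each step on a modular scale multiplies by the ratio, so the size n steps from the base is base × ratioⁿ.
19.0 ÷ 1.655³ = 19.0 ÷ 4.53309 ≈ 4.19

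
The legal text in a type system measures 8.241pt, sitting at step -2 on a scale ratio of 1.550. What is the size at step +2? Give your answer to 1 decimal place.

8.241 × 1.550⁴ = 8.241 × 5.77201 ≈ 47.567

47.6pt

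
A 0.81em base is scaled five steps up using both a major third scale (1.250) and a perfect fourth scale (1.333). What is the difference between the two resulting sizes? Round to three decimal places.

Major third: 0.81 × 1.250⁵ = 2.47192em
Perfect fourth: 0.81 × 1.333⁵ = 3.40907em
Difference: 3.40907 − 2.47192 = 0.93715em

0.937em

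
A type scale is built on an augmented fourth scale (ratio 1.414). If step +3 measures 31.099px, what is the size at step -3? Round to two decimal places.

3.89px

31.099 ÷ 1.414⁶ = 31.099 ÷ 7.99275 ≈ 3.891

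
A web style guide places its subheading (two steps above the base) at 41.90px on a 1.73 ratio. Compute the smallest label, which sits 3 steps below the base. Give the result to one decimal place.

Moving from step +2 to step -3 is 5 steps down, so divide by r⁵.
41.90 ÷ 1.73⁵ = 41.90 ÷ 15.49639 ≈ 2.704

2.7px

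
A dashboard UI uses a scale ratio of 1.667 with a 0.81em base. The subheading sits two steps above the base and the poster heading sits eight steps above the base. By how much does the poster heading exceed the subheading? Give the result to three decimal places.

Step 2: 0.81 × 1.667² = 2.25090em
Step 8: 0.81 × 1.667⁸ = 48.30252em
Difference: 48.30252 − 2.25090 = 46.05162em

46.052em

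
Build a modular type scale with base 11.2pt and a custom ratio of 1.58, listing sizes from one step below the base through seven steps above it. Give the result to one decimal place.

7.1pt, 11.2pt, 17.7pt, 28.0pt, 44.2pt, 69.8pt, 110.3pt, 174.2pt, 275.3pt

Step -1: 11.2 ÷ 1.58 = 7.1
Step 0: 11.2pt
Step 1: 11.2 × 1.58 = 17.7
Step 2: 11.2 × 1.58² = 28.0
Step 3: 11.2 × 1.58³ = 44.2
Step 4: 11.2 × 1.58⁴ = 69.8
Step 5: 11.2 × 1.58⁵ = 110.3
Step 6: 11.2 × 1.58⁶ = 174.2
Step 7: 11.2 × 1.58⁷ = 275.3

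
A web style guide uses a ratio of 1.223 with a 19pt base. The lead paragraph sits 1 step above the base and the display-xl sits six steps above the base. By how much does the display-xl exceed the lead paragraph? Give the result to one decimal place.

Step 1: 19.0 × 1.223 = 23.237pt
Step 6: 19.0 × 1.223⁶ = 63.579pt
Difference: 63.579 − 23.237 = 40.342pt

40.3pt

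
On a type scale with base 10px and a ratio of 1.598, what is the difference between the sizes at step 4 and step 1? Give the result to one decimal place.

Step 1: 10.0 × 1.598 = 15.980px
Step 4: 10.0 × 1.598⁴ = 65.209px
Difference: 65.209 − 15.980 = 49.229px

49.2px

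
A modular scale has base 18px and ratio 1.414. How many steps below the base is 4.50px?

1.414ⁿ = 18 / 4.50 = 4.0000
n = ln(4.0000) / ln(1.414) = 1.3863 / 0.3464 ≈ 4.00

4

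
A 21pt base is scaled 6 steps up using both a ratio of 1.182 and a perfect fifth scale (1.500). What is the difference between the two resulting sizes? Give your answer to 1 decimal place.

At 1.182: 21.0 × 1.182⁶ = 57.270pt
Perfect fifth: 21.0 × 1.500⁶ = 239.203pt
Difference: 239.203 − 57.270 = 181.933pt

181.9pt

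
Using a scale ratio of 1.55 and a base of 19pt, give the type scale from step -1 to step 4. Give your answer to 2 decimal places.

12.26pt, 19.00pt, 29.45pt, 45.65pt, 70.75pt, 109.67pt

Step -1: 19.0 ÷ 1.55 = 12.26
Step 0: 19pt
Step 1: 19.0 × 1.55 = 29.45
Step 2: 19.0 × 1.55² = 45.65
Step 3: 19.0 × 1.55³ = 70.75
Step 4: 19.0 × 1.55⁴ = 109.67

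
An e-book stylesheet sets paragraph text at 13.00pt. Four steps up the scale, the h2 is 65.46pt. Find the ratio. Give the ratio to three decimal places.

r⁴ = 65.46 / 13.00, so r = (65.46/13.00)^(1/4).
r = 5.0354^(1/4) ≈ 1.4980

1.498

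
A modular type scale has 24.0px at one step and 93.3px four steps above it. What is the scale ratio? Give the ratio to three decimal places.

The ratio satisfies 24.0 × r⁴ = 93.3, so r = (93.3 / 24.0)^(1/4).
r = 3.8875^(1/4) ≈ 1.4042

1.404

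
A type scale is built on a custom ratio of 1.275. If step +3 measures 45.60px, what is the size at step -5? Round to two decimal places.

6.53px

The gap is -5 − (3) = -8 steps, so the factor is 1.275^-8.
45.60 ÷ 1.275⁸ = 45.60 ÷ 6.98363 ≈ 6.530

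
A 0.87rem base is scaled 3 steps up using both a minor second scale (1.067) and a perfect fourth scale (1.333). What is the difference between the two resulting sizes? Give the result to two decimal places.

1.00rem

Minor second: 0.87 × 1.067³ = 1.0568rem
Perfect fourth: 0.87 × 1.333³ = 2.0607rem
Difference: 2.0607 − 1.0568 = 1.0039rem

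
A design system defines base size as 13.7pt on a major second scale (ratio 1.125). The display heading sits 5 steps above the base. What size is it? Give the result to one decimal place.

A modular type scale is a geometric sequence: sizeₙ = base × rⁿ.
13.7 × 1.125⁵ = 13.7 × 1.80203 ≈ 24.69

24.7pt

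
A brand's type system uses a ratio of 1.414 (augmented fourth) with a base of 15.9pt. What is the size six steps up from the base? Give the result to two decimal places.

127.08pt

A modular type scale is a geometric sequence: sizeₙ = base × rⁿ.
15.9 × 1.414⁶ = 15.9 × 7.99275 ≈ 127.08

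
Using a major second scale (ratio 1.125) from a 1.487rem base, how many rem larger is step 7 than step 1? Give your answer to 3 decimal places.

1.719rem

Step 1: 1.487 × 1.125 = 1.67288rem
Step 7: 1.487 × 1.125⁷ = 3.39140rem
Difference: 3.39140 − 1.67288 = 1.71852rem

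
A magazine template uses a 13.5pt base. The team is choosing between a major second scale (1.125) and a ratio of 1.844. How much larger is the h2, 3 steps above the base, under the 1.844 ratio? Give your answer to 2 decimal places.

Major second: 13.5 × 1.125³ = 19.2217pt
At 1.844: 13.5 × 1.844³ = 84.6480pt
Difference: 84.6480 − 19.2217 = 65.4263pt

65.43pt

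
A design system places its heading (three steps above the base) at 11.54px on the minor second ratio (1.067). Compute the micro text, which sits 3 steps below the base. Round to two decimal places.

7.82px

11.54 ÷ 1.067⁶ = 11.54 ÷ 1.47566 ≈ 7.820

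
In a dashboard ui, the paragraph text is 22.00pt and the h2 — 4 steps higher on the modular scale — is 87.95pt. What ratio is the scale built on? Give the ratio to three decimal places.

1.414

r⁴ = 87.95 / 22.00, so r = (87.95/22.00)^(1/4).
r = 3.9977^(1/4) ≈ 1.4140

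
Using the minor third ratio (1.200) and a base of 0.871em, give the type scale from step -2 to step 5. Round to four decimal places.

0.6049em, 0.7258em, 0.8710em, 1.0452em, 1.2542em, 1.5051em, 1.8061em, 2.1673em

Step -2: 0.871 ÷ 1.200² = 0.6049
Step -1: 0.871 ÷ 1.200 = 0.7258
Step 0: 0.871em
Step 1: 0.871 × 1.200 = 1.0452
Step 2: 0.871 × 1.200² = 1.2542
Step 3: 0.871 × 1.200³ = 1.5051
Step 4: 0.871 × 1.200⁴ = 1.8061
Step 5: 0.871 × 1.200⁵ = 2.1673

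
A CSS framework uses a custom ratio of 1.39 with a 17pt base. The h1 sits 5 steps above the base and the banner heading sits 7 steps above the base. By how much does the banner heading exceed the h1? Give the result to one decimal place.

82.2pt

Step 5: 17.0 × 1.39⁵ = 88.211pt
Step 7: 17.0 × 1.39⁷ = 170.433pt
Difference: 170.433 − 88.211 = 82.222pt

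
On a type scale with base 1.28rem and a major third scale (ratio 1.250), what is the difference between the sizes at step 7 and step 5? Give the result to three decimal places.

Step 5: 1.28 × 1.250⁵ = 3.90625rem
Step 7: 1.28 × 1.250⁷ = 6.10352rem
Difference: 6.10352 − 3.90625 = 2.19727rem

2.197rem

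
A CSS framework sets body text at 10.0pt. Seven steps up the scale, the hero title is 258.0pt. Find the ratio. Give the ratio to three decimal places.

1.591

The ratio satisfies 10.0 × r⁷ = 258.0, so r = (258.0 / 10.0)^(1/7).
r = 25.8000^(1/7) ≈ 1.5910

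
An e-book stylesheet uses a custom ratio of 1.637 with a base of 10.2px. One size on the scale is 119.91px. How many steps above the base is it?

1.637ⁿ = 119.91 / 10.2 = 11.7559
n = ln(11.7559) / ln(1.637) = 2.4644 / 0.4929 ≈ 5.00

5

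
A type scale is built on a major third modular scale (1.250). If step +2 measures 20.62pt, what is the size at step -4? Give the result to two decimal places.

5.41pt

20.62 ÷ 1.250⁶ = 20.62 ÷ 3.81470 ≈ 5.405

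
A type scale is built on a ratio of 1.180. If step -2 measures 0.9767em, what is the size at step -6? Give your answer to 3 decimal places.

0.9767 ÷ 1.180⁴ = 0.9767 ÷ 1.93878 ≈ 0.504

0.504em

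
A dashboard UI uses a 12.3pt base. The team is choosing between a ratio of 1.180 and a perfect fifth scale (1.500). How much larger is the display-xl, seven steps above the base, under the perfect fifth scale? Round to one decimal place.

171.0pt

At 1.180: 12.3 × 1.180⁷ = 39.181pt
Perfect fifth: 12.3 × 1.500⁷ = 210.157pt
Difference: 210.157 − 39.181 = 170.976pt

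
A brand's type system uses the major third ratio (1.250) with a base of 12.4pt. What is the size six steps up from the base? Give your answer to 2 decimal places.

A modular type scale is a geometric sequence: sizeₙ = base × rⁿ.
12.4 × 1.250⁶ = 12.4 × 3.81470 ≈ 47.30

47.30pt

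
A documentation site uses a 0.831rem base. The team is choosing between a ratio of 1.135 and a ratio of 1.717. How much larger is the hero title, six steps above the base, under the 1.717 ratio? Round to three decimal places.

At 1.135: 0.831 × 1.135⁶ = 1.77654rem
At 1.717: 0.831 × 1.717⁶ = 21.29231rem
Difference: 21.29231 − 1.77654 = 19.51577rem

19.516rem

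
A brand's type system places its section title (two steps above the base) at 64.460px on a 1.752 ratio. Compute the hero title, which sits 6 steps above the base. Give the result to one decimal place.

607.3px

64.460 × 1.752⁴ = 64.460 × 9.42185 ≈ 607.333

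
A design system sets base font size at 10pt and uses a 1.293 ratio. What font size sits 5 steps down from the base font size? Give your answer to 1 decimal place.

10.0 ÷ 1.293⁵ = 10.0 ÷ 3.61404 ≈ 2.77

2.8pt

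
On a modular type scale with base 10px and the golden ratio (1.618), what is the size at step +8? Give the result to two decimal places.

10.0 × 1.618⁸ = 10.0 × 46.97082 ≈ 469.71

469.71px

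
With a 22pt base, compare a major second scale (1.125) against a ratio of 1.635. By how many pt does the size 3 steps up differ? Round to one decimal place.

64.8pt

Major second: 22.0 × 1.125³ = 31.324pt
At 1.635: 22.0 × 1.635³ = 96.156pt
Difference: 96.156 − 31.324 = 64.832pt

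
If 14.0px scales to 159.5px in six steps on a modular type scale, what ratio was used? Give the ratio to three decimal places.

1.500

The ratio satisfies 14.0 × r⁶ = 159.5, so r = (159.5 / 14.0)^(1/6).
r = 11.3929^(1/6) ≈ 1.5000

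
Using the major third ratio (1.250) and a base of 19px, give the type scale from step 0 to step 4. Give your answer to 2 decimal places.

19.00px, 23.75px, 29.69px, 37.11px, 46.39px

Step 0: 19px
Step 1: 19.0 × 1.250 = 23.75
Step 2: 19.0 × 1.250² = 29.69
Step 3: 19.0 × 1.250³ = 37.11
Step 4: 19.0 × 1.250⁴ = 46.39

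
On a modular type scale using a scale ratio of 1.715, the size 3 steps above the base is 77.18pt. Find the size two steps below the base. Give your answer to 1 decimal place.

5.2pt

77.18 ÷ 1.715⁵ = 77.18 ÷ 14.83613 ≈ 5.202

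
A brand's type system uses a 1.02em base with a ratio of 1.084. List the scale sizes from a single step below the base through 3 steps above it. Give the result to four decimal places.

0.9410em, 1.0200em, 1.1057em, 1.1986em, 1.2992em

Step -1: 1.02 ÷ 1.084 = 0.9410
Step 0: 1.02em
Step 1: 1.02 × 1.084 = 1.1057
Step 2: 1.02 × 1.084² = 1.1986
Step 3: 1.02 × 1.084³ = 1.2992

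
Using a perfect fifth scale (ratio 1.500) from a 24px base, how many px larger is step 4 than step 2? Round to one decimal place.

67.5px

Step 2: 24.0 × 1.500² = 54.000px
Step 4: 24.0 × 1.500⁴ = 121.500px
Difference: 121.500 − 54.000 = 67.500px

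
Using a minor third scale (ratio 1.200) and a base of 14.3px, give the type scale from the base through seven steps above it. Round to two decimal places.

Step 0: 14.3px
Step 1: 14.3 × 1.200 = 17.16
Step 2: 14.3 × 1.200² = 20.59
Step 3: 14.3 × 1.200³ = 24.71
Step 4: 14.3 × 1.200⁴ = 29.65
Step 5: 14.3 × 1.200⁵ = 35.58
Step 6: 14.3 × 1.200⁶ = 42.70
Step 7: 14.3 × 1.200⁷ = 51.24

14.30px, 17.16px, 20.59px, 24.71px, 29.65px, 35.58px, 42.70px, 51.24px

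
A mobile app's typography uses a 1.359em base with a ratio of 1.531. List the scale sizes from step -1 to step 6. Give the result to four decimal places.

0.8877em, 1.3590em, 2.0806em, 3.1854em, 4.8769em, 7.4666em, 11.4313em, 17.5013em

Step -1: 1.359 ÷ 1.531 = 0.8877
Step 0: 1.359em
Step 1: 1.359 × 1.531 = 2.0806
Step 2: 1.359 × 1.531² = 3.1854
Step 3: 1.359 × 1.531³ = 4.8769
Step 4: 1.359 × 1.531⁴ = 7.4666
Step 5: 1.359 × 1.531⁵ = 11.4313
Step 6: 1.359 × 1.531⁶ = 17.5013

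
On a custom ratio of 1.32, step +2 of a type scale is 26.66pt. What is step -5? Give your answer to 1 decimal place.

26.66 ÷ 1.32⁷ = 26.66 ÷ 6.98261 ≈ 3.818

3.8pt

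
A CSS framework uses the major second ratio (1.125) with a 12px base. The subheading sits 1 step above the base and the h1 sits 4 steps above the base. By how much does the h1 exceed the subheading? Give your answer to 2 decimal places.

5.72px

Step 1: 12.0 × 1.125 = 13.5000px
Step 4: 12.0 × 1.125⁴ = 19.2217px
Difference: 19.2217 − 13.5000 = 5.7217px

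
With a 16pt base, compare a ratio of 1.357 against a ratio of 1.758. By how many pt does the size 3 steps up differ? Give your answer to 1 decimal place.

At 1.357: 16.0 × 1.357³ = 39.982pt
At 1.758: 16.0 × 1.758³ = 86.931pt
Difference: 86.931 − 39.982 = 46.949pt

46.9pt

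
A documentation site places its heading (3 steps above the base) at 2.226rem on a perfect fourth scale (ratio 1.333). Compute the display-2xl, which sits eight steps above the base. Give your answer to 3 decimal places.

9.369rem

2.226 × 1.333⁵ = 2.226 × 4.20873 ≈ 9.369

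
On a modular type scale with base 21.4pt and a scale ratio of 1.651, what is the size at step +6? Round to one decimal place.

Each step on a modular scale multiplies by the ratio, so the size n steps from the base is base × ratioⁿ.
21.4 × 1.651⁶ = 21.4 × 20.25268 ≈ 433.41

433.4pt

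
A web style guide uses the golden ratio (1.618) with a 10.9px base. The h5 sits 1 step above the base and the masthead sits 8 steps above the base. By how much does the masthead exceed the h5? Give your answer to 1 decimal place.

Step 1: 10.9 × 1.618 = 17.636px
Step 8: 10.9 × 1.618⁸ = 511.982px
Difference: 511.982 − 17.636 = 494.346px

494.3px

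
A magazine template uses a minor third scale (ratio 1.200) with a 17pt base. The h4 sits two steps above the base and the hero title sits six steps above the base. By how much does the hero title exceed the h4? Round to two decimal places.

26.28pt

Step 2: 17.0 × 1.200² = 24.4800pt
Step 6: 17.0 × 1.200⁶ = 50.7617pt
Difference: 50.7617 − 24.4800 = 26.2817pt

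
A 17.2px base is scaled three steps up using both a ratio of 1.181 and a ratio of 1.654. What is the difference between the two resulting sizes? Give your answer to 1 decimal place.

49.5px

At 1.181: 17.2 × 1.181³ = 28.332px
At 1.654: 17.2 × 1.654³ = 77.828px
Difference: 77.828 − 28.332 = 49.496px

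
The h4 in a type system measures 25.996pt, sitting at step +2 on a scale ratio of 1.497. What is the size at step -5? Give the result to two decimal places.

Moving from step +2 to step -5 is 7 steps down, so divide by r⁷.
25.996 ÷ 1.497⁷ = 25.996 ÷ 16.84816 ≈ 1.543

1.54pt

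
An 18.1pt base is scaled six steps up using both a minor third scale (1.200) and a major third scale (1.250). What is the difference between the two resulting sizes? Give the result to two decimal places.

15.00pt

Minor third: 18.1 × 1.200⁶ = 54.0463pt
Major third: 18.1 × 1.250⁶ = 69.0460pt
Difference: 69.0460 − 54.0463 = 14.9997pt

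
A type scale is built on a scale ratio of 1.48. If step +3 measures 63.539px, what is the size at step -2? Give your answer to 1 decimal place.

Moving from step +3 to step -2 is 5 steps down, so divide by r⁵.
63.539 ÷ 1.48⁵ = 63.539 ÷ 7.10082 ≈ 8.948

8.9px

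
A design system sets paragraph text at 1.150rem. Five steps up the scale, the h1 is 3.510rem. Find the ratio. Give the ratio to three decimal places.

1.250

The ratio satisfies 1.150 × r⁵ = 3.510, so r = (3.510 / 1.150)^(1/5).
r = 3.0522^(1/5) ≈ 1.2500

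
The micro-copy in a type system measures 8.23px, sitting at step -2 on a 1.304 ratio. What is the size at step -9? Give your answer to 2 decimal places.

Moving from step -2 to step -9 is 7 steps down, so divide by r⁷.
8.23 ÷ 1.304⁷ = 8.23 ÷ 6.41126 ≈ 1.284

1.28px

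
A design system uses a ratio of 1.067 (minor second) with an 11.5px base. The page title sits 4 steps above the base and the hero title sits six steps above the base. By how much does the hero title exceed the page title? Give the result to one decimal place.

2.1px

Step 4: 11.5 × 1.067⁴ = 14.906px
Step 6: 11.5 × 1.067⁶ = 16.970px
Difference: 16.970 − 14.906 = 2.064px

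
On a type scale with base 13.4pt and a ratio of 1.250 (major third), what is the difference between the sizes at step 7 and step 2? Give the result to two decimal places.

42.96pt

Step 2: 13.4 × 1.250² = 20.9375pt
Step 7: 13.4 × 1.250⁷ = 63.8962pt
Difference: 63.8962 − 20.9375 = 42.9587pt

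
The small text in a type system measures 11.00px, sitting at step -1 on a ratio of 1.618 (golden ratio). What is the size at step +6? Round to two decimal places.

319.33px

The gap is 6 − (-1) = 7 steps, so the factor is 1.618^7.
11.00 × 1.618⁷ = 11.00 × 29.03017 ≈ 319.332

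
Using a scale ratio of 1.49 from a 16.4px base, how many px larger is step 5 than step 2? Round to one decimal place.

Step 2: 16.4 × 1.49² = 36.410px
Step 5: 16.4 × 1.49⁵ = 120.441px
Difference: 120.441 − 36.410 = 84.031px

84.0px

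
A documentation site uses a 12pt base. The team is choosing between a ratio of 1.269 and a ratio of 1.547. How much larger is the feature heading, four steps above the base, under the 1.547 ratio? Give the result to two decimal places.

At 1.269: 12.0 × 1.269⁴ = 31.1192pt
At 1.547: 12.0 × 1.547⁴ = 68.7294pt
Difference: 68.7294 − 31.1192 = 37.6102pt

37.61pt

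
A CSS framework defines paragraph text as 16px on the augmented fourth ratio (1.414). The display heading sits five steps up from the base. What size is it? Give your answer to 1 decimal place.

16.0 × 1.414⁵ = 16.0 × 5.65258 ≈ 90.44

90.4px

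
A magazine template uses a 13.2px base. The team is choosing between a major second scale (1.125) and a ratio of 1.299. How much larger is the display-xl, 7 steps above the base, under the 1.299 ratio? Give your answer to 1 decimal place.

52.3px

Major second: 13.2 × 1.125⁷ = 30.105px
At 1.299: 13.2 × 1.299⁷ = 82.383px
Difference: 82.383 − 30.105 = 52.278px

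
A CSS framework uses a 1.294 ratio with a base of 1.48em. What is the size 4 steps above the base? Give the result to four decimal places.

4.1495em

1.48 × 1.294⁴ = 1.48 × 2.80374 ≈ 4.1495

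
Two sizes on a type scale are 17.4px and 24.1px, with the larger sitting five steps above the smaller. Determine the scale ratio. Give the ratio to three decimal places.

r⁵ = 24.1 / 17.4, so r = (24.1/17.4)^(1/5).
r = 1.3851^(1/5) ≈ 1.0673

1.067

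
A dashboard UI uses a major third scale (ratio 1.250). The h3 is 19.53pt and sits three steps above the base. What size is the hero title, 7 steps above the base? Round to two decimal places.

19.53 × 1.250⁴ = 19.53 × 2.44141 ≈ 47.681

47.68pt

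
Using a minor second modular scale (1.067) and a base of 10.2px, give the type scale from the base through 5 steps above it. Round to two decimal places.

10.20px, 10.88px, 11.61px, 12.39px, 13.22px, 14.11px

Step 0: 10.2px
Step 1: 10.2 × 1.067 = 10.88
Step 2: 10.2 × 1.067² = 11.61
Step 3: 10.2 × 1.067³ = 12.39
Step 4: 10.2 × 1.067⁴ = 13.22
Step 5: 10.2 × 1.067⁵ = 14.11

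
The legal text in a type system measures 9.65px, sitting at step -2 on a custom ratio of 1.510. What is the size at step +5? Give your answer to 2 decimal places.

The gap is 5 − (-2) = 7 steps, so the factor is 1.510^7.
9.65 × 1.510⁷ = 9.65 × 17.89941 ≈ 172.729

172.73px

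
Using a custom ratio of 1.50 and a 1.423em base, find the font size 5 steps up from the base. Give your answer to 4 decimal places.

1.423 × 1.50⁵ = 1.423 × 7.59375 ≈ 10.8059

10.8059em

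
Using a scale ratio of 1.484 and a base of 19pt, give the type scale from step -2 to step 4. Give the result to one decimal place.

Step -2: 19.0 ÷ 1.484² = 8.6
Step -1: 19.0 ÷ 1.484 = 12.8
Step 0: 19pt
Step 1: 19.0 × 1.484 = 28.2
Step 2: 19.0 × 1.484² = 41.8
Step 3: 19.0 × 1.484³ = 62.1
Step 4: 19.0 × 1.484⁴ = 92.1

8.6pt, 12.8pt, 19.0pt, 28.2pt, 41.8pt, 62.1pt, 92.1pt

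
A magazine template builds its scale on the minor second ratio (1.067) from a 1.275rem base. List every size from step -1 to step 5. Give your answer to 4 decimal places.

1.1949rem, 1.2750rem, 1.3604rem, 1.4516rem, 1.5488rem, 1.6526rem, 1.7633rem

Step -1: 1.275 ÷ 1.067 = 1.1949
Step 0: 1.275rem
Step 1: 1.275 × 1.067 = 1.3604
Step 2: 1.275 × 1.067² = 1.4516
Step 3: 1.275 × 1.067³ = 1.5488
Step 4: 1.275 × 1.067⁴ = 1.6526
Step 5: 1.275 × 1.067⁵ = 1.7633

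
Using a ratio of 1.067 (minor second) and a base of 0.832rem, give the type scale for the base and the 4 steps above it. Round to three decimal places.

0.832rem, 0.888rem, 0.947rem, 1.011rem, 1.078rem

Step 0: 0.832rem
Step 1: 0.832 × 1.067 = 0.888
Step 2: 0.832 × 1.067² = 0.947
Step 3: 0.832 × 1.067³ = 1.011
Step 4: 0.832 × 1.067⁴ = 1.078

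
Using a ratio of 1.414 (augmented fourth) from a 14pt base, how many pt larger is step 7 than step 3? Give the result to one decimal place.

Step 3: 14.0 × 1.414³ = 39.580pt
Step 7: 14.0 × 1.414⁷ = 158.225pt
Difference: 158.225 − 39.580 = 118.645pt

118.6pt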